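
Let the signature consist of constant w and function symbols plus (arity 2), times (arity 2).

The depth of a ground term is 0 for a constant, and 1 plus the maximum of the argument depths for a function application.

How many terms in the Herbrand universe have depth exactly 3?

Write N_k for the number of ground terms of depth ≤ k. A term of depth ≤ k is either a constant or a function symbol applied to arguments of depth ≤ k−1, so N_k = 1 + N_{k-1}^2 + N_{k-1}^2.
N_0 = 1
N_1 = 1 + 1^2 + 1^2 = 3
N_2 = 1 + 3^2 + 3^2 = 19
N_3 = 1 + 19^2 + 19^2 = 723
Terms of depth exactly 3: N_3 − N_2 = 723 − 19 = 704.

704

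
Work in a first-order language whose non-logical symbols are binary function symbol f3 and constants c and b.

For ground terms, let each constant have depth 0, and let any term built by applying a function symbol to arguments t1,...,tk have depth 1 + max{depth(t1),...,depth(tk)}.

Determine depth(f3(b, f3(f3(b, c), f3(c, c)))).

depth(f3(b, c)) = 1 + max(0, 0) = 1
depth(f3(c, c)) = 1 + max(0, 0) = 1
depth(f3(f3(b, c), f3(c, c))) = 1 + max(1, 1) = 2
depth(f3(b, f3(f3(b, c), f3(c, c)))) = 1 + max(0, 2) = 3

3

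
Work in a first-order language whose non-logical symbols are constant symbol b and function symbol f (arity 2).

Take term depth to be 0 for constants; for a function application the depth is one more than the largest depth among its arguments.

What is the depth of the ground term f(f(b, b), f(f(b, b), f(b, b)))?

3

depth(f(b, b)) = 1 + max(0, 0) = 1
depth(f(f(b, b), f(b, b))) = 1 + max(1, 1) = 2
depth(f(f(b, b), f(f(b, b), f(b, b)))) = 1 + max(1, 2) = 3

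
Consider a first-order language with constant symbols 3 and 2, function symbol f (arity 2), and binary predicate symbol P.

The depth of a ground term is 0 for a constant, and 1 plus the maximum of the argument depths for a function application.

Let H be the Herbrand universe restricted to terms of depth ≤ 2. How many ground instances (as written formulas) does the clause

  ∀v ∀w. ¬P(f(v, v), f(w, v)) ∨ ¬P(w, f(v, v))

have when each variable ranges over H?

1444

Ground terms of depth ≤ 2:
  Let N_k = |{terms of depth ≤ k}|. Then N_0 = 2 and N_k = 2 + N_{k-1}^2 for k ≥ 1 (one summand per function symbol, arity giving the exponent).
  N_0 = 2
  N_1 = 2 + 2^2 = 6
  N_2 = 2 + 6^2 = 38
So there are 38 ground terms available for substitution.
The body mentions every one of the 2 quantified variables; since ground terms form a free algebra, no two substitutions collapse to the same formula.
Number of ground instances = 38^2 = 1444.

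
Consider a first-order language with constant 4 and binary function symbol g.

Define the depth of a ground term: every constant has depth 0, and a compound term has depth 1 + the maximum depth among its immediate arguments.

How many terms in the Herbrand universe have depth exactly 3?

21

Let N_k count ground terms of depth at most k. Each non-constant term of depth ≤ k is some function symbol applied to depth-≤(k−1) arguments, giving N_k = 1 + N_{k-1}^2.
N_0 = 1
N_1 = 1 + 1^2 = 2
N_2 = 1 + 2^2 = 5
N_3 = 1 + 5^2 = 26
Terms of depth exactly 3: N_3 − N_2 = 26 − 5 = 21.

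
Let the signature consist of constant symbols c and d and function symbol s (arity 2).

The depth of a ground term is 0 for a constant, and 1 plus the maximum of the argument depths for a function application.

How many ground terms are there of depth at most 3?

1446

Count level by level. With function symbols s/2, the terms of depth ≤ k are the 2 constants together with each function applied to depth-≤(k−1) tuples, so N_k = 2 + N_{k-1}^2.
N_0 = 2
N_1 = 2 + 2^2 = 6
N_2 = 2 + 6^2 = 38
N_3 = 2 + 38^2 = 1446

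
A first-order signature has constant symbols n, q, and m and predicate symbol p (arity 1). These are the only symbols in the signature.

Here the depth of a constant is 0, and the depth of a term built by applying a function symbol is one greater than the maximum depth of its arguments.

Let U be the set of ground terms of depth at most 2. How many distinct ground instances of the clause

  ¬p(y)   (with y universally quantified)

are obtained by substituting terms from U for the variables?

3

Ground terms of depth ≤ 2:
  With no function symbols every ground term is a constant, so there are exactly 3 ground terms at every depth bound.
  N_0 = 3
  N_1 = 3
  N_2 = 3
  Explicitly: n, q, m.
So there are 3 ground terms available for substitution.
The body mentions the single quantified variable y; since ground terms form a free algebra, no two substitutions collapse to the same formula.
Number of ground instances = 3.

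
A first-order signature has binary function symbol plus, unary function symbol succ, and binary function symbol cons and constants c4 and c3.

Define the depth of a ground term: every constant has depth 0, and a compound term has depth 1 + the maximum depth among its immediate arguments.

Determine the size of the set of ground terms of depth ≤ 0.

2

Let N_k count ground terms of depth at most k. Each non-constant term of depth ≤ k is some function symbol applied to depth-≤(k−1) arguments, giving N_k = 2 + N_{k-1}^2 + N_{k-1} + N_{k-1}^2.
N_0 = 2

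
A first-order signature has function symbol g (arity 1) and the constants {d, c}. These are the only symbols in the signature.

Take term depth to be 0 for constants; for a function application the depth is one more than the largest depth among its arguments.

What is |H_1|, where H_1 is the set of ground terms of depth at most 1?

4

Write N_k for the number of ground terms of depth ≤ k. A term of depth ≤ k is either a constant or a function symbol applied to arguments of depth ≤ k−1, so N_k = 2 + N_{k-1}.
N_0 = 2
N_1 = 2 + 2 = 4
Explicitly: d, c, g(d), g(c).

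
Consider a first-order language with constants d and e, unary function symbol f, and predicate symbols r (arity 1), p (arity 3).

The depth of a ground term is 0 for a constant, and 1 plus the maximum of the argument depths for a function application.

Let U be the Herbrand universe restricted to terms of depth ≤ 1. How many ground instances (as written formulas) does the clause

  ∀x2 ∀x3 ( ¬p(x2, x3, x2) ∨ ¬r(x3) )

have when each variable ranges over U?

Ground terms of depth ≤ 1:
  Let N_k count ground terms of depth at most k. Each non-constant term of depth ≤ k is some function symbol applied to depth-≤(k−1) arguments, giving N_k = 2 + N_{k-1}.
  N_0 = 2
  N_1 = 2 + 2 = 4
  Explicitly: d, e, f(d), f(e).
So there are 4 ground terms available for substitution.
The body mentions every one of the 2 quantified variables; since ground terms form a free algebra, no two substitutions collapse to the same formula.
Number of ground instances = 4^2 = 16.

16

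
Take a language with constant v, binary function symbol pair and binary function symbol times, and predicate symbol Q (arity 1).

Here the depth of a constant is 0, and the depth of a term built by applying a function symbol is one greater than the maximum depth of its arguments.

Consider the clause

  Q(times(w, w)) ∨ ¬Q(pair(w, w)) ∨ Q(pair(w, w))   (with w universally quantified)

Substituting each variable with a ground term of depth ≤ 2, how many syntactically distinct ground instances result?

Ground terms of depth ≤ 2:
  Count level by level. With function symbols pair/2, times/2, the terms of depth ≤ k are the 1 constant together with each function applied to depth-≤(k−1) tuples, so N_k = 1 + N_{k-1}^2 + N_{k-1}^2.
  N_0 = 1
  N_1 = 1 + 1^2 + 1^2 = 3
  N_2 = 1 + 3^2 + 3^2 = 19
So there are 19 ground terms available for substitution.
The body mentions the single quantified variable w; since ground terms form a free algebra, no two substitutions collapse to the same formula.
Number of ground instances = 19.

19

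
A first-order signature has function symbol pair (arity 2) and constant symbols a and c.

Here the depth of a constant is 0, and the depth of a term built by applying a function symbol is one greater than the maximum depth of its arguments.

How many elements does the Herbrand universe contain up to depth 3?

Count level by level. With function symbols pair/2, the terms of depth ≤ k are the 2 constants together with each function applied to depth-≤(k−1) tuples, so N_k = 2 + N_{k-1}^2.
N_0 = 2
N_1 = 2 + 2^2 = 6
N_2 = 2 + 6^2 = 38
N_3 = 2 + 38^2 = 1446

1446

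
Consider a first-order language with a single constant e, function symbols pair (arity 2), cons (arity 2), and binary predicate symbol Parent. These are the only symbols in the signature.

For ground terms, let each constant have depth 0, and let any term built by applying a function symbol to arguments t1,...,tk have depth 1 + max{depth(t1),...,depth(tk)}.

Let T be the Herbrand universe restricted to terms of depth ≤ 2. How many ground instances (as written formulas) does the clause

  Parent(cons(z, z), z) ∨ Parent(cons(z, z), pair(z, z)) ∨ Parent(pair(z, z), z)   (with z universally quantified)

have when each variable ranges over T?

Ground terms of depth ≤ 2:
  If N_k denotes the number of depth-≤k ground terms, the 1 constant gives N_0 = 1, and each function symbol of arity r contributes N_{k-1}^r new terms at level k: N_k = 1 + N_{k-1}^2 + N_{k-1}^2.
  N_0 = 1
  N_1 = 1 + 1^2 + 1^2 = 3
  N_2 = 1 + 3^2 + 3^2 = 19
So there are 19 ground terms available for substitution.
There is 1 variable to instantiate (z),  occurring in at least one literal, so different choices give different ground instances.
Number of ground instances = 19.

19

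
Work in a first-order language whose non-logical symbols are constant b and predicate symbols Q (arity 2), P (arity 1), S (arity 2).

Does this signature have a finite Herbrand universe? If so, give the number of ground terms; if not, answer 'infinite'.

There are no function symbols, so the only ground term is the single constant.
The Herbrand universe is {b}, finite with 1 element.

1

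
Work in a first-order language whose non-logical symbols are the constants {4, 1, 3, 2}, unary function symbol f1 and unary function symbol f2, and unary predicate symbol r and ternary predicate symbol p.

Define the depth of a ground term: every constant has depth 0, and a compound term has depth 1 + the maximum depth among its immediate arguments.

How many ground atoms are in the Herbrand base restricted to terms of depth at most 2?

21980

First count ground terms of depth ≤ 2.
Let N_k = |{terms of depth ≤ k}|. Then N_0 = 4 and N_k = 4 + N_{k-1} + N_{k-1} for k ≥ 1 (one summand per function symbol, arity giving the exponent).
N_0 = 4
N_1 = 4 + 4 + 4 = 12
N_2 = 4 + 12 + 12 = 28
So |H| = 28.
For each predicate symbol, the number of ground atoms is |H| raised to its arity; summing:
  r: 28;  p: 28^3 = 21952
Total ground atoms: 28 + 21952 = 21980.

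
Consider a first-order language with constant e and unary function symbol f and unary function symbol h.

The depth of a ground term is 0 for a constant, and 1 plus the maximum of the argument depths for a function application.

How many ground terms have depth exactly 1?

2

If N_k denotes the number of depth-≤k ground terms, the 1 constant gives N_0 = 1, and each function symbol of arity r contributes N_{k-1}^r new terms at level k: N_k = 1 + N_{k-1} + N_{k-1}.
N_0 = 1
N_1 = 1 + 1 + 1 = 3
Terms of depth exactly 1: N_1 − N_0 = 3 − 1 = 2.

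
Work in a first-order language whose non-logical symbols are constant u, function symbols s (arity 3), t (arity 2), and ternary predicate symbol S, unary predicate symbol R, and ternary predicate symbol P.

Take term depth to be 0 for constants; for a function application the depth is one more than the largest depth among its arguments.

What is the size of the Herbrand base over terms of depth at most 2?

101343

First count ground terms of depth ≤ 2.
Count level by level. With function symbols s/3, t/2, the terms of depth ≤ k are the 1 constant together with each function applied to depth-≤(k−1) tuples, so N_k = 1 + N_{k-1}^3 + N_{k-1}^2.
N_0 = 1
N_1 = 1 + 1^3 + 1^2 = 3
N_2 = 1 + 3^3 + 3^2 = 37
So |H| = 37.
Each predicate of arity r yields |H|^r ground atoms (one per choice of an r-tuple from H):
  S: 37^3 = 50653;  R: 37;  P: 37^3 = 50653
Total ground atoms: 50653 + 37 + 50653 = 101343.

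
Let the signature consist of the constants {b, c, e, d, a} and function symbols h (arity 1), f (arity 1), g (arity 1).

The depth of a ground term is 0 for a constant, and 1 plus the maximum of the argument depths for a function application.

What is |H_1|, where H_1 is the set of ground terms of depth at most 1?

20

Let N_k = |{terms of depth ≤ k}|. Then N_0 = 5 and N_k = 5 + N_{k-1} + N_{k-1} + N_{k-1} for k ≥ 1 (one summand per function symbol, arity giving the exponent).
N_0 = 5
N_1 = 5 + 5 + 5 + 5 = 20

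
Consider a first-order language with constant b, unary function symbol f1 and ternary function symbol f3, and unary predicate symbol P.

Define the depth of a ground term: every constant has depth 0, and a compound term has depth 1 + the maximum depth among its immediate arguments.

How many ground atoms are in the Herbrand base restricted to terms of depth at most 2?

First count ground terms of depth ≤ 2.
If N_k denotes the number of depth-≤k ground terms, the 1 constant gives N_0 = 1, and each function symbol of arity r contributes N_{k-1}^r new terms at level k: N_k = 1 + N_{k-1} + N_{k-1}^3.
N_0 = 1
N_1 = 1 + 1 + 1^3 = 3
N_2 = 1 + 3 + 3^3 = 31
So |H| = 31.
A ground atom is a predicate applied to a tuple of terms from H, so the count is the sum over predicates of |H|^arity:
  P: 31
Total ground atoms: 31.

31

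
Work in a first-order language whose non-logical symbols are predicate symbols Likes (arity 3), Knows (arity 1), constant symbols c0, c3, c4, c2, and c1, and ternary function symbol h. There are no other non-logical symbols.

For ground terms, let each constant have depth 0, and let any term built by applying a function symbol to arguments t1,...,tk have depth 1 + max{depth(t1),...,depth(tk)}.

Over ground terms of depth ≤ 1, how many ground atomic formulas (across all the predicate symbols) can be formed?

First count ground terms of depth ≤ 1.
Count level by level. With function symbols h/3, the terms of depth ≤ k are the 5 constants together with each function applied to depth-≤(k−1) tuples, so N_k = 5 + N_{k-1}^3.
N_0 = 5
N_1 = 5 + 5^3 = 130
So |H| = 130.
Ground atoms are formed by filling each argument slot of a predicate with a term from H, so an r-ary predicate gives |H|^r atoms:
  Likes: 130^3 = 2197000;  Knows: 130
Total ground atoms: 2197000 + 130 = 2197130.

2197130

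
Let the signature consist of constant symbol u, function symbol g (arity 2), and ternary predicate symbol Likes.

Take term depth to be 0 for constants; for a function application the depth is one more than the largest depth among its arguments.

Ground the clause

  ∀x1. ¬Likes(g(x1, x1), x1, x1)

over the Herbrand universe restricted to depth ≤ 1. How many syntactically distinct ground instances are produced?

Ground terms of depth ≤ 1:
  Count level by level. With function symbols g/2, the terms of depth ≤ k are the 1 constant together with each function applied to depth-≤(k−1) tuples, so N_k = 1 + N_{k-1}^2.
  N_0 = 1
  N_1 = 1 + 1^2 = 2
  Explicitly: u, g(u, u).
So there are 2 ground terms available for substitution.
The body mentions the single quantified variable x1; since ground terms form a free algebra, no two substitutions collapse to the same formula.
Number of ground instances = 2.

2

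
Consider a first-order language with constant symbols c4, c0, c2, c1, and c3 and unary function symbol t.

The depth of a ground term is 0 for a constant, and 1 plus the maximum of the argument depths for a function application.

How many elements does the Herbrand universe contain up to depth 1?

10

Count level by level. With function symbols t/1, the terms of depth ≤ k are the 5 constants together with each function applied to depth-≤(k−1) tuples, so N_k = 5 + N_{k-1}.
N_0 = 5
N_1 = 5 + 5 = 10
Explicitly: c4, c0, c2, c1, c3, t(c4), t(c0), t(c2), t(c1), t(c3).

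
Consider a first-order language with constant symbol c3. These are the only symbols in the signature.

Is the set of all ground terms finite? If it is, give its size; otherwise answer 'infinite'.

1

There are no function symbols, so the only ground term is the single constant.
The Herbrand universe is {c3}, finite with 1 element.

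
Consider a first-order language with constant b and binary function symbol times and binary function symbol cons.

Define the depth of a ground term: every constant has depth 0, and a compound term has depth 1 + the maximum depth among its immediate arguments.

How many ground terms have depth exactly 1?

Write N_k for the number of ground terms of depth ≤ k. A term of depth ≤ k is either a constant or a function symbol applied to arguments of depth ≤ k−1, so N_k = 1 + N_{k-1}^2 + N_{k-1}^2.
N_0 = 1
N_1 = 1 + 1^2 + 1^2 = 3
Terms of depth exactly 1: N_1 − N_0 = 3 − 1 = 2.

2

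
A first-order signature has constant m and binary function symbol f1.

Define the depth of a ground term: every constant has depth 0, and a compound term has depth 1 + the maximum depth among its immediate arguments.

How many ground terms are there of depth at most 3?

26

Count level by level. With function symbols f1/2, the terms of depth ≤ k are the 1 constant together with each function applied to depth-≤(k−1) tuples, so N_k = 1 + N_{k-1}^2.
N_0 = 1
N_1 = 1 + 1^2 = 2
N_2 = 1 + 2^2 = 5
N_3 = 1 + 5^2 = 26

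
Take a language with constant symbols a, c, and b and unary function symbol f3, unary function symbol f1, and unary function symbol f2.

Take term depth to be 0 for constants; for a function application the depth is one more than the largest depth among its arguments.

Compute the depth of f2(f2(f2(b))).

depth(f2(b)) = 1 + depth(b) = 1 + 0 = 1
depth(f2(f2(b))) = 1 + depth(f2(b)) = 1 + 1 = 2
depth(f2(f2(f2(b)))) = 1 + depth(f2(f2(b))) = 1 + 2 = 3

3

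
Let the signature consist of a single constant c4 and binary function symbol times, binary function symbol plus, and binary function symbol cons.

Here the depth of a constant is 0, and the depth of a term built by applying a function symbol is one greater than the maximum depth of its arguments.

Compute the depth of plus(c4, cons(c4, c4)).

2

depth(cons(c4, c4)) = 1 + max(0, 0) = 1
depth(plus(c4, cons(c4, c4))) = 1 + max(0, 1) = 2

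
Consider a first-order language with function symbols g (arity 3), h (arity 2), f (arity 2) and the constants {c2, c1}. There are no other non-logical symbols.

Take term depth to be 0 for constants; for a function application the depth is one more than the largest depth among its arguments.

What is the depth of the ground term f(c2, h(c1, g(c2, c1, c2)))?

depth(g(c2, c1, c2)) = 1 + max(0, 0, 0) = 1
depth(h(c1, g(c2, c1, c2))) = 1 + max(0, 1) = 2
depth(f(c2, h(c1, g(c2, c1, c2)))) = 1 + max(0, 2) = 3

3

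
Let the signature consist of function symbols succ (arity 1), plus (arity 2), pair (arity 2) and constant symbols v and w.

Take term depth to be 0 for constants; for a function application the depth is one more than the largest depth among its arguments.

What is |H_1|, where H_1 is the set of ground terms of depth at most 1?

Let N_k = |{terms of depth ≤ k}|. Then N_0 = 2 and N_k = 2 + N_{k-1} + N_{k-1}^2 + N_{k-1}^2 for k ≥ 1 (one summand per function symbol, arity giving the exponent).
N_0 = 2
N_1 = 2 + 2 + 2^2 + 2^2 = 12

12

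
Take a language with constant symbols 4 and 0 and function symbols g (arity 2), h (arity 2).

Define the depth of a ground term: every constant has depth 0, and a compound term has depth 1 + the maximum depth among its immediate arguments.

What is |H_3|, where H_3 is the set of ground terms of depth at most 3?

81610

Let N_k = |{terms of depth ≤ k}|. Then N_0 = 2 and N_k = 2 + N_{k-1}^2 + N_{k-1}^2 for k ≥ 1 (one summand per function symbol, arity giving the exponent).
N_0 = 2
N_1 = 2 + 2^2 + 2^2 = 10
N_2 = 2 + 10^2 + 10^2 = 202
N_3 = 2 + 202^2 + 202^2 = 81610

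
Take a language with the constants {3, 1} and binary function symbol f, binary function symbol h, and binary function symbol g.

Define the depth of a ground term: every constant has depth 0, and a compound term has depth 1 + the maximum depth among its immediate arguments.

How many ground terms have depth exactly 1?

Count level by level. With function symbols f/2, h/2, g/2, the terms of depth ≤ k are the 2 constants together with each function applied to depth-≤(k−1) tuples, so N_k = 2 + N_{k-1}^2 + N_{k-1}^2 + N_{k-1}^2.
N_0 = 2
N_1 = 2 + 2^2 + 2^2 + 2^2 = 14
Terms of depth exactly 1: N_1 − N_0 = 14 − 2 = 12.

12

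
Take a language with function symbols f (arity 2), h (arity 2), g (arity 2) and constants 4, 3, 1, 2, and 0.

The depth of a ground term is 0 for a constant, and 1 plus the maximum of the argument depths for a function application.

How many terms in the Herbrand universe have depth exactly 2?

19125

Count level by level. With function symbols f/2, h/2, g/2, the terms of depth ≤ k are the 5 constants together with each function applied to depth-≤(k−1) tuples, so N_k = 5 + N_{k-1}^2 + N_{k-1}^2 + N_{k-1}^2.
N_0 = 5
N_1 = 5 + 5^2 + 5^2 + 5^2 = 80
N_2 = 5 + 80^2 + 80^2 + 80^2 = 19205
Terms of depth exactly 2: N_2 − N_1 = 19205 − 80 = 19125.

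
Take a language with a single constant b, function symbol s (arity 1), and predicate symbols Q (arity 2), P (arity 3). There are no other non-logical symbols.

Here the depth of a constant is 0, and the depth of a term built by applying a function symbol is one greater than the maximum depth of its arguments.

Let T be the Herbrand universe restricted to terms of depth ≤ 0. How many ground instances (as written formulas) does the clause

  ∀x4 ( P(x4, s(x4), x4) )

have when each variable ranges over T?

Ground terms of depth ≤ 0:
  Let N_k count ground terms of depth at most k. Each non-constant term of depth ≤ k is some function symbol applied to depth-≤(k−1) arguments, giving N_k = 1 + N_{k-1}.
  N_0 = 1
So there is exactly 1 ground term available for substitution.
There is 1 variable to instantiate (x4),  occurring in at least one literal, so different choices give different ground instances.
Number of ground instances = 1.

1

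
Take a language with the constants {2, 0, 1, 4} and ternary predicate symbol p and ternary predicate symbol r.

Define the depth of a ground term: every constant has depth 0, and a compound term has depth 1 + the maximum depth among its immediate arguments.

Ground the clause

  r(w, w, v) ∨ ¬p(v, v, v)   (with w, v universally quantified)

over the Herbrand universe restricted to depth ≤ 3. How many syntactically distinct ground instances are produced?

16

Ground terms of depth ≤ 3:
  With no function symbols every ground term is a constant, so there are exactly 4 ground terms at every depth bound.
  N_0 = 4
  N_1 = 4
  N_2 = 4
  N_3 = 4
  Explicitly: 2, 0, 1, 4.
So there are 4 ground terms available for substitution.
The body mentions every one of the 2 quantified variables; since ground terms form a free algebra, no two substitutions collapse to the same formula.
Number of ground instances = 4^2 = 16.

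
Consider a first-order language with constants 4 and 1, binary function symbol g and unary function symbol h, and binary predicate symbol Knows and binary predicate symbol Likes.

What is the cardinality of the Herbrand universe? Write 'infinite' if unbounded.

The signature has at least one function symbol (g, arity 2) and at least one constant (4).
Iterating g gives infinitely many distinct ground terms: 4, g(4, 4), g(g(4, 4), g(4, 4)), ...
So the Herbrand universe is infinite.

infinite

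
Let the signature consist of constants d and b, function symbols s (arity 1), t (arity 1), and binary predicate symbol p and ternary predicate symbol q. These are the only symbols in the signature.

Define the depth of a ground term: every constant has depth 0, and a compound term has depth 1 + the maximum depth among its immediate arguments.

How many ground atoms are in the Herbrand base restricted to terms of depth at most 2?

2940

First count ground terms of depth ≤ 2.
Write N_k for the number of ground terms of depth ≤ k. A term of depth ≤ k is either a constant or a function symbol applied to arguments of depth ≤ k−1, so N_k = 2 + N_{k-1} + N_{k-1}.
N_0 = 2
N_1 = 2 + 2 + 2 = 6
N_2 = 2 + 6 + 6 = 14
So |H| = 14.
Each predicate of arity r yields |H|^r ground atoms (one per choice of an r-tuple from H):
  p: 14^2 = 196;  q: 14^3 = 2744
Total ground atoms: 196 + 2744 = 2940.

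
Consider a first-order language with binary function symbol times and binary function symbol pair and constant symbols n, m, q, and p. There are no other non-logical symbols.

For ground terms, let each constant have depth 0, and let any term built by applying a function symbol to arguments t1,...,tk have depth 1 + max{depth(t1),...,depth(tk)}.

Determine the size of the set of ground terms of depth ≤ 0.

Let N_k = |{terms of depth ≤ k}|. Then N_0 = 4 and N_k = 4 + N_{k-1}^2 + N_{k-1}^2 for k ≥ 1 (one summand per function symbol, arity giving the exponent).
N_0 = 4

4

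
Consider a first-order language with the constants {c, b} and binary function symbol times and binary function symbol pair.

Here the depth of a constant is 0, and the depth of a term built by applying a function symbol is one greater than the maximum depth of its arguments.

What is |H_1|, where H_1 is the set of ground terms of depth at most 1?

Write N_k for the number of ground terms of depth ≤ k. A term of depth ≤ k is either a constant or a function symbol applied to arguments of depth ≤ k−1, so N_k = 2 + N_{k-1}^2 + N_{k-1}^2.
N_0 = 2
N_1 = 2 + 2^2 + 2^2 = 10
Explicitly: c, b, times(c, c), times(c, b), times(b, c), times(b, b), pair(c, c), pair(c, b), pair(b, c), pair(b, b).

10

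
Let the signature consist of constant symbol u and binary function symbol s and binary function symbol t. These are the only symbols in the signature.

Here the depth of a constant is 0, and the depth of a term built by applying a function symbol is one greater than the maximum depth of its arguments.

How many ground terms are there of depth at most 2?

Let N_k count ground terms of depth at most k. Each non-constant term of depth ≤ k is some function symbol applied to depth-≤(k−1) arguments, giving N_k = 1 + N_{k-1}^2 + N_{k-1}^2.
N_0 = 1
N_1 = 1 + 1^2 + 1^2 = 3
N_2 = 1 + 3^2 + 3^2 = 19

19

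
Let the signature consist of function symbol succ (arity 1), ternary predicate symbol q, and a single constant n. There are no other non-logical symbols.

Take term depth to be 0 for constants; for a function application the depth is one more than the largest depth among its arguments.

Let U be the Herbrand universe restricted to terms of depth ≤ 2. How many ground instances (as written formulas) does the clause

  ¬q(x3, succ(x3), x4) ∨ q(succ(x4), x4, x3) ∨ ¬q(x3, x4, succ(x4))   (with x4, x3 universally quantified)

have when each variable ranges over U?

9

Ground terms of depth ≤ 2:
  Let N_k count ground terms of depth at most k. Each non-constant term of depth ≤ k is some function symbol applied to depth-≤(k−1) arguments, giving N_k = 1 + N_{k-1}.
  N_0 = 1
  N_1 = 1 + 1 = 2
  N_2 = 1 + 2 = 3
  Explicitly: n, succ(n), succ(succ(n)).
So there are 3 ground terms available for substitution.
The clause has 2 distinct variables (x4, x3), each appearing in the body. In the free term algebra distinct substitutions yield syntactically distinct ground instances.
Number of ground instances = 3^2 = 9.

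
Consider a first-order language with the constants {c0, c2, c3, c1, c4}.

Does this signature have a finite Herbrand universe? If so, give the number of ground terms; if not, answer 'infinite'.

5

There are no function symbols, so every ground term is one of the 5 constants.
The Herbrand universe is {c0, c2, c3, c1, c4}, which is finite with 5 elements.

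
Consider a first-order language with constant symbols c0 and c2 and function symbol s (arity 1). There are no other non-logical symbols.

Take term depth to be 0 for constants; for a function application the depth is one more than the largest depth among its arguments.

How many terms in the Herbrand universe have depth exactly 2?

If N_k denotes the number of depth-≤k ground terms, the 2 constants give N_0 = 2, and each function symbol of arity r contributes N_{k-1}^r new terms at level k: N_k = 2 + N_{k-1}.
N_0 = 2
N_1 = 2 + 2 = 4
N_2 = 2 + 4 = 6
Terms of depth exactly 2: N_2 − N_1 = 6 − 4 = 2.

2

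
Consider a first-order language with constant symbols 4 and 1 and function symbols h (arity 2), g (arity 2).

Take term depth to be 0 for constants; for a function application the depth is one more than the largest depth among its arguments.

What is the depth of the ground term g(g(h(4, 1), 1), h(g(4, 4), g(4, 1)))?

3

depth(h(4, 1)) = 1 + max(0, 0) = 1
depth(g(h(4, 1), 1)) = 1 + max(1, 0) = 2
depth(g(4, 4)) = 1 + max(0, 0) = 1
depth(g(4, 1)) = 1 + max(0, 0) = 1
depth(h(g(4, 4), g(4, 1))) = 1 + max(1, 1) = 2
depth(g(g(h(4, 1), 1), h(g(4, 4), g(4, 1)))) = 1 + max(2, 2) = 3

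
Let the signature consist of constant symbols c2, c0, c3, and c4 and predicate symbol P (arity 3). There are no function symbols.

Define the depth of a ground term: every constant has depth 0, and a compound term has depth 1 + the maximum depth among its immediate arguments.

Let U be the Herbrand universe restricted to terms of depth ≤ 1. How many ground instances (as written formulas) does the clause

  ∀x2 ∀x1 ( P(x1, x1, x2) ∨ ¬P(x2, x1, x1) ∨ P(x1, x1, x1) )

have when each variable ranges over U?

Ground terms of depth ≤ 1:
  With no function symbols every ground term is a constant, so there are exactly 4 ground terms at every depth bound.
  N_0 = 4
  N_1 = 4
  Explicitly: c2, c0, c3, c4.
So there are 4 ground terms available for substitution.
Each of x2, x1 ranges independently over the available ground terms, and distinct assignments produce distinct instances.
Number of ground instances = 4^2 = 16.

16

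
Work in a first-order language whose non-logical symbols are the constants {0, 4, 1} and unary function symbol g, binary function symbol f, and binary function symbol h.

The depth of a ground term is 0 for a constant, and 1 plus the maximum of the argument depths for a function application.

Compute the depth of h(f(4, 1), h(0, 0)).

2

depth(f(4, 1)) = 1 + max(0, 0) = 1
depth(h(0, 0)) = 1 + max(0, 0) = 1
depth(h(f(4, 1), h(0, 0))) = 1 + max(1, 1) = 2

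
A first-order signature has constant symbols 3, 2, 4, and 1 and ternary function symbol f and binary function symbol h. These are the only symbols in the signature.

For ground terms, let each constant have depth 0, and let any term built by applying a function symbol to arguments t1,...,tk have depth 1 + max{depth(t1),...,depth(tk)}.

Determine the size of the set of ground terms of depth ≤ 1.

84

Count level by level. With function symbols f/3, h/2, the terms of depth ≤ k are the 4 constants together with each function applied to depth-≤(k−1) tuples, so N_k = 4 + N_{k-1}^3 + N_{k-1}^2.
N_0 = 4
N_1 = 4 + 4^3 + 4^2 = 84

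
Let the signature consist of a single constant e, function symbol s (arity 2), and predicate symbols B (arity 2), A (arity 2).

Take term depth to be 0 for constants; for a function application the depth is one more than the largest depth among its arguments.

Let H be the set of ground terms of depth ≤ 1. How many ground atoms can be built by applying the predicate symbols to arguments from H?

8

First count ground terms of depth ≤ 1.
Let N_k = |{terms of depth ≤ k}|. Then N_0 = 1 and N_k = 1 + N_{k-1}^2 for k ≥ 1 (one summand per function symbol, arity giving the exponent).
N_0 = 1
N_1 = 1 + 1^2 = 2
Explicitly: e, s(e, e).
So |H| = 2.
A ground atom is a predicate applied to a tuple of terms from H, so the count is the sum over predicates of |H|^arity:
  B: 2^2 = 4;  A: 2^2 = 4
Total ground atoms: 4 + 4 = 8.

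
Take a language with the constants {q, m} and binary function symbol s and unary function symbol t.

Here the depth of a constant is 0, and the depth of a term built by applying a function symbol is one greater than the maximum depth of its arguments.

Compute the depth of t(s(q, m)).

depth(s(q, m)) = 1 + max(0, 0) = 1
depth(t(s(q, m))) = 1 + depth(s(q, m)) = 1 + 1 = 2

2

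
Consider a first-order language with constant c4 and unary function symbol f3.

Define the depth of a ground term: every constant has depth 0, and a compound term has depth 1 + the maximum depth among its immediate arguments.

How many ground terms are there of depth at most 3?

4

Let N_k count ground terms of depth at most k. Each non-constant term of depth ≤ k is some function symbol applied to depth-≤(k−1) arguments, giving N_k = 1 + N_{k-1}.
N_0 = 1
N_1 = 1 + 1 = 2
N_2 = 1 + 2 = 3
N_3 = 1 + 3 = 4
Explicitly: c4, f3(c4), f3(f3(c4)), f3(f3(f3(c4))).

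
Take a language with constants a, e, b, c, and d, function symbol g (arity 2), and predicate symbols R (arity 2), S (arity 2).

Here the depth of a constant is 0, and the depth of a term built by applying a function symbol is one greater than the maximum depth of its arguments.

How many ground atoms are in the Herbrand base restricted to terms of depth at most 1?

First count ground terms of depth ≤ 1.
Write N_k for the number of ground terms of depth ≤ k. A term of depth ≤ k is either a constant or a function symbol applied to arguments of depth ≤ k−1, so N_k = 5 + N_{k-1}^2.
N_0 = 5
N_1 = 5 + 5^2 = 30
So |H| = 30.
Each predicate of arity r yields |H|^r ground atoms (one per choice of an r-tuple from H):
  R: 30^2 = 900;  S: 30^2 = 900
Total ground atoms: 900 + 900 = 1800.

1800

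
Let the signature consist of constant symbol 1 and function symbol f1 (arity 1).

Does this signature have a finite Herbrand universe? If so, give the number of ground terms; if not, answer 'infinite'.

The signature has at least one function symbol (f1, arity 1) and at least one constant (1).
Iterating f1 gives infinitely many distinct ground terms: 1, f1(1), f1(f1(1)), ...
So the Herbrand universe is infinite.

infinite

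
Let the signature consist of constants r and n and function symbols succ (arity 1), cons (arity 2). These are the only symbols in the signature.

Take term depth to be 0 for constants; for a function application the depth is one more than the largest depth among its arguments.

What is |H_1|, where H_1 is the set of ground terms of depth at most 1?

8

Let N_k = |{terms of depth ≤ k}|. Then N_0 = 2 and N_k = 2 + N_{k-1} + N_{k-1}^2 for k ≥ 1 (one summand per function symbol, arity giving the exponent).
N_0 = 2
N_1 = 2 + 2 + 2^2 = 8
Explicitly: r, n, succ(r), succ(n), cons(r, r), cons(r, n), cons(n, r), cons(n, n).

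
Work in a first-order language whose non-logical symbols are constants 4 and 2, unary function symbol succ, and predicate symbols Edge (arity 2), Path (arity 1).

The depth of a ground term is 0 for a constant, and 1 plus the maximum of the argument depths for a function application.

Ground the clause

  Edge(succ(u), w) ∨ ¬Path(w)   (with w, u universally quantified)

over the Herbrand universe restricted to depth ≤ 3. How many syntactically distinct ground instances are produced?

Ground terms of depth ≤ 3:
  Count level by level. With function symbols succ/1, the terms of depth ≤ k are the 2 constants together with each function applied to depth-≤(k−1) tuples, so N_k = 2 + N_{k-1}.
  N_0 = 2
  N_1 = 2 + 2 = 4
  N_2 = 2 + 4 = 6
  N_3 = 2 + 6 = 8
  Explicitly: 4, 2, succ(4), succ(2), succ(succ(4)), succ(succ(2)), succ(succ(succ(4))), succ(succ(succ(2))).
So there are 8 ground terms available for substitution.
There are 2 variables to instantiate (w, u), each occurring in at least one literal, so different choices give different ground instances.
Number of ground instances = 8^2 = 64.

64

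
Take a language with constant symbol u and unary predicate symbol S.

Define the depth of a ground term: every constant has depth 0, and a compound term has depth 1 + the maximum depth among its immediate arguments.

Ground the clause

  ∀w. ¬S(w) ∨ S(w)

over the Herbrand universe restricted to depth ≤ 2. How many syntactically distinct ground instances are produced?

Ground terms of depth ≤ 2:
  With no function symbols every ground term is a constant, so there is exactly 1 ground term at every depth bound.
  N_0 = 1
  N_1 = 1
  N_2 = 1
  Explicitly: u.
So there is exactly 1 ground term available for substitution.
The clause has 1 distinct variable (w), which appears in the body. In the free term algebra distinct substitutions yield syntactically distinct ground instances.
Number of ground instances = 1.

1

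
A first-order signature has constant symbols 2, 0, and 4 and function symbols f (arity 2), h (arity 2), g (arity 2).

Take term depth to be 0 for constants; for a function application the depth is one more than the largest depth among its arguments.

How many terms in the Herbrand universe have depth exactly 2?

2673

Count level by level. With function symbols f/2, h/2, g/2, the terms of depth ≤ k are the 3 constants together with each function applied to depth-≤(k−1) tuples, so N_k = 3 + N_{k-1}^2 + N_{k-1}^2 + N_{k-1}^2.
N_0 = 3
N_1 = 3 + 3^2 + 3^2 + 3^2 = 30
N_2 = 3 + 30^2 + 30^2 + 30^2 = 2703
Terms of depth exactly 2: N_2 − N_1 = 2703 − 30 = 2673.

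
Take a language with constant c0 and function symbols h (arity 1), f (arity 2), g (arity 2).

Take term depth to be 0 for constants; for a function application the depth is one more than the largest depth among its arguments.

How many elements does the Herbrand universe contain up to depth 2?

37

If N_k denotes the number of depth-≤k ground terms, the 1 constant gives N_0 = 1, and each function symbol of arity r contributes N_{k-1}^r new terms at level k: N_k = 1 + N_{k-1} + N_{k-1}^2 + N_{k-1}^2.
N_0 = 1
N_1 = 1 + 1 + 1^2 + 1^2 = 4
N_2 = 1 + 4 + 4^2 + 4^2 = 37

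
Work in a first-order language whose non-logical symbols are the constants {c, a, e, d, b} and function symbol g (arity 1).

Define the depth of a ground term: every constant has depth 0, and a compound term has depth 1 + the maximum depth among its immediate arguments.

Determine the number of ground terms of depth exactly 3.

5

If N_k denotes the number of depth-≤k ground terms, the 5 constants give N_0 = 5, and each function symbol of arity r contributes N_{k-1}^r new terms at level k: N_k = 5 + N_{k-1}.
N_0 = 5
N_1 = 5 + 5 = 10
N_2 = 5 + 10 = 15
N_3 = 5 + 15 = 20
Terms of depth exactly 3: N_3 − N_2 = 20 − 15 = 5.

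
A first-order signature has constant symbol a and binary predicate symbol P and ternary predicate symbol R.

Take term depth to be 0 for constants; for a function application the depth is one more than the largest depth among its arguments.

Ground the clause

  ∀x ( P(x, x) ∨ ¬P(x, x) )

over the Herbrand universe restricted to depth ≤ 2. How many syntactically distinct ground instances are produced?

1

Ground terms of depth ≤ 2:
  With no function symbols every ground term is a constant, so there is exactly 1 ground term at every depth bound.
  N_0 = 1
  N_1 = 1
  N_2 = 1
  Explicitly: a.
So there is exactly 1 ground term available for substitution.
The body mentions the single quantified variable x; since ground terms form a free algebra, no two substitutions collapse to the same formula.
Number of ground instances = 1.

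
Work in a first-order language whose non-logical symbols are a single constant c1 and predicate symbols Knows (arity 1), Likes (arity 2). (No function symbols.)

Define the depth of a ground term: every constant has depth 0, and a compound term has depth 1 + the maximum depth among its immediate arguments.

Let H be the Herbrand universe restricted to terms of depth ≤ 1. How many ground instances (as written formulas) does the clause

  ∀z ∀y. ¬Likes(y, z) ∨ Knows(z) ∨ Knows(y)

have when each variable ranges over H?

1

Ground terms of depth ≤ 1:
  With no function symbols every ground term is a constant, so there is exactly 1 ground term at every depth bound.
  N_0 = 1
  N_1 = 1
So there is exactly 1 ground term available for substitution.
The body mentions every one of the 2 quantified variables; since ground terms form a free algebra, no two substitutions collapse to the same formula.
Number of ground instances = 1^2 = 1.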